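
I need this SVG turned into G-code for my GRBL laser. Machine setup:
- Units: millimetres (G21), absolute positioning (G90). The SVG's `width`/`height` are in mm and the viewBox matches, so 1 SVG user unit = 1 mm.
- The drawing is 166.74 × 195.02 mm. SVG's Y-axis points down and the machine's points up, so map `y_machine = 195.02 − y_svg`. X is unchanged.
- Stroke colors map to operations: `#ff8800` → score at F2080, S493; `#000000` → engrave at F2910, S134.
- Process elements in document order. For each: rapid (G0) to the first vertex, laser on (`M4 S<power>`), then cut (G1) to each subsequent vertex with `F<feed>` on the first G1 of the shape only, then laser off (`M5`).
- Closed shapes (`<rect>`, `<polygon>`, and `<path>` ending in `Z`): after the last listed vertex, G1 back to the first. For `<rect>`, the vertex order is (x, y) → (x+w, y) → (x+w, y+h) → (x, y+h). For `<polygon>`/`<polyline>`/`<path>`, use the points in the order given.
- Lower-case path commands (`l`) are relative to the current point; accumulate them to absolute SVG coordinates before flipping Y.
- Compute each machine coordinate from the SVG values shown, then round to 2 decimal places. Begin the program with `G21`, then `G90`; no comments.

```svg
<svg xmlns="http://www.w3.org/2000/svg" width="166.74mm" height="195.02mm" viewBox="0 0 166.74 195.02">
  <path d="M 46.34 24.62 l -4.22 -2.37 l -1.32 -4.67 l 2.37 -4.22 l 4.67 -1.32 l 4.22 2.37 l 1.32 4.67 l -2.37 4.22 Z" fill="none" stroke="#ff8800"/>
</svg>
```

Since the viewBox matches the mm dimensions, user units are millimetres directly. The only transform is the Y-flip y_m = 195.02 − y_svg.

Shape 1 is a regular polygon drawn with `<path>`. Its stroke #ff8800 means score at S493, F2080. After flipping Y the toolpath is (46.34,170.40) → (42.12,172.77) → (40.80,177.44) → (43.17,181.66) → (47.84,182.98) → (52.06,180.61) → (53.38,175.94) → (51.01,171.72) → (46.34,170.40), returning to the start.

G21
G90
G0 X46.34 Y170.40
M4 S493
G1 X42.12 Y172.77 F2080
G1 X40.80 Y177.44
G1 X43.17 Y181.66
G1 X47.84 Y182.98
G1 X52.06 Y180.61
G1 X53.38 Y175.94
G1 X51.01 Y171.72
G1 X46.34 Y170.40
M5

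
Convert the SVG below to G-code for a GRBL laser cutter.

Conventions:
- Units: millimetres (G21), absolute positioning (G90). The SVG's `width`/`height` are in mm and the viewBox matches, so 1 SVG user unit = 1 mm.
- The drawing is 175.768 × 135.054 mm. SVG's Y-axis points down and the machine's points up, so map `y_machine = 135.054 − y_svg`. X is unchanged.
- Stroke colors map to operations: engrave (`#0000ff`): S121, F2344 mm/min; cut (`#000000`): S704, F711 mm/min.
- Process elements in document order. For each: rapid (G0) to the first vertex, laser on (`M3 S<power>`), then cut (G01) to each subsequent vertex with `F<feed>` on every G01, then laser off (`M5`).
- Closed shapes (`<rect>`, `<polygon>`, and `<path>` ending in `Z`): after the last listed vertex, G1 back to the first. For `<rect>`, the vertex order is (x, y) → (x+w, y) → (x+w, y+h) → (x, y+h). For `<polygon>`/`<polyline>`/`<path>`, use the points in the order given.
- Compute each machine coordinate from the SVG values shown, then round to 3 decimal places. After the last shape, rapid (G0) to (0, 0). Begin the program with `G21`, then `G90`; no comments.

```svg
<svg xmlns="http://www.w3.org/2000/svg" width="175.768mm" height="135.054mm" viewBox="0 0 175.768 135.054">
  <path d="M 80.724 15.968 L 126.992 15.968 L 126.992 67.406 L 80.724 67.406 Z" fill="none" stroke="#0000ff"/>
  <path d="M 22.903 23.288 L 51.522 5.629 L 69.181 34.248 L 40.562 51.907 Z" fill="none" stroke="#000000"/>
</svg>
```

Since the viewBox matches the mm dimensions, user units are millimetres directly. The only transform is the Y-flip y_m = 135.054 − y_svg.

Shape 1 is a rectangle drawn with `<path>`. Its stroke #0000ff means engrave at S121, F2344. After flipping Y the toolpath is (80.724,119.086) → (126.992,119.086) → (126.992,67.648) → (80.724,67.648) → (80.724,119.086), returning to the start.

Shape 2 is a regular polygon drawn with `<path>`. Its stroke #000000 means cut at S704, F711. After flipping Y the toolpath is (22.903,111.766) → (51.522,129.425) → (69.181,100.806) → (40.562,83.147) → (22.903,111.766), returning to the start.

G21
G90
G0 X80.724 Y119.086
M3 S121
G01 X126.992 Y119.086 F2344
G01 X126.992 Y67.648 F2344
G01 X80.724 Y67.648 F2344
G01 X80.724 Y119.086 F2344
M5
G0 X22.903 Y111.766
M3 S704
G01 X51.522 Y129.425 F711
G01 X69.181 Y100.806 F711
G01 X40.562 Y83.147 F711
G01 X22.903 Y111.766 F711
M5
G0 X0.000 Y0.000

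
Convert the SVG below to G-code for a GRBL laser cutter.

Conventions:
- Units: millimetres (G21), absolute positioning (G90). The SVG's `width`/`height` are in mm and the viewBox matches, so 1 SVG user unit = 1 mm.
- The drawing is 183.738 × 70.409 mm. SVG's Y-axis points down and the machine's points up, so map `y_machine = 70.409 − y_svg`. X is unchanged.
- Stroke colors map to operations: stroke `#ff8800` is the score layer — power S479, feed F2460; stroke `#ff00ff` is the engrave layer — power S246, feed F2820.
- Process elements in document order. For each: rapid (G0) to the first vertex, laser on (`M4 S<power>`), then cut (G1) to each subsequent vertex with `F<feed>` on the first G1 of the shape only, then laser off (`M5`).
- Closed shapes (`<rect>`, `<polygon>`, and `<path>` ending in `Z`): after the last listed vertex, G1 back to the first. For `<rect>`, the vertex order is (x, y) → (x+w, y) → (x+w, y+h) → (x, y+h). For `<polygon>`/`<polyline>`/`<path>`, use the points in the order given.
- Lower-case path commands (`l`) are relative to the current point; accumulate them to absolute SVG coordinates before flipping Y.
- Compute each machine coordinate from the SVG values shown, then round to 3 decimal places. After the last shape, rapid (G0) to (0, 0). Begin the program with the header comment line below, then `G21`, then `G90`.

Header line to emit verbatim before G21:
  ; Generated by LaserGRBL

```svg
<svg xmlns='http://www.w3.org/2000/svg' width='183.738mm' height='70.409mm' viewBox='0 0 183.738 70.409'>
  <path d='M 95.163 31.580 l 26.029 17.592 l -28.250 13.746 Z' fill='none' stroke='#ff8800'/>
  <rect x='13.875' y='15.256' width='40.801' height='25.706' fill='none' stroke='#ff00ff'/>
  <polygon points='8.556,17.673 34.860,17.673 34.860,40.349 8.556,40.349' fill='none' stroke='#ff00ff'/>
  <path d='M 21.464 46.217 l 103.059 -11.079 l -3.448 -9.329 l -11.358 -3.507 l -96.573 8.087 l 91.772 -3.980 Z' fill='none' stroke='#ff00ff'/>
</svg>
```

Since the viewBox matches the mm dimensions, user units are millimetres directly. The only transform is the Y-flip y_m = 70.409 − y_svg.

Shape 1 is a regular polygon drawn with `<path>`. Its stroke #ff8800 means score at S479, F2460. After flipping Y the toolpath is (95.163,38.829) → (121.192,21.237) → (92.942,7.491) → (95.163,38.829), returning to the start.

Shape 2 is a rectangle drawn with `<rect>`. Its stroke #ff00ff means engrave at S246, F2820. After flipping Y the toolpath is (13.875,55.153) → (54.676,55.153) → (54.676,29.447) → (13.875,29.447) → (13.875,55.153), returning to the start.

Shape 3 is a rectangle drawn with `<polygon>`. Its stroke #ff00ff means engrave at S246, F2820. After flipping Y the toolpath is (8.556,52.736) → (34.860,52.736) → (34.860,30.060) → (8.556,30.060) → (8.556,52.736), returning to the start.

Shape 4 is a closed polygon drawn with `<path>`. Its stroke #ff00ff means engrave at S246, F2820. After flipping Y the toolpath is (21.464,24.192) → (124.523,35.271) → (121.075,44.600) → (109.717,48.107) → (13.144,40.020) → (104.916,44.000) → (21.464,24.192), returning to the start.

; Generated by LaserGRBL
G21
G90
G0 X95.163 Y38.829
M4 S479
G1 X121.192 Y21.237 F2460
G1 X92.942 Y7.491
G1 X95.163 Y38.829
M5
G0 X13.875 Y55.153
M4 S246
G1 X54.676 Y55.153 F2820
G1 X54.676 Y29.447
G1 X13.875 Y29.447
G1 X13.875 Y55.153
M5
G0 X8.556 Y52.736
M4 S246
G1 X34.860 Y52.736 F2820
G1 X34.860 Y30.060
G1 X8.556 Y30.060
G1 X8.556 Y52.736
M5
G0 X21.464 Y24.192
M4 S246
G1 X124.523 Y35.271 F2820
G1 X121.075 Y44.600
G1 X109.717 Y48.107
G1 X13.144 Y40.020
G1 X104.916 Y44.000
G1 X21.464 Y24.192
M5
G0 X0.000 Y0.000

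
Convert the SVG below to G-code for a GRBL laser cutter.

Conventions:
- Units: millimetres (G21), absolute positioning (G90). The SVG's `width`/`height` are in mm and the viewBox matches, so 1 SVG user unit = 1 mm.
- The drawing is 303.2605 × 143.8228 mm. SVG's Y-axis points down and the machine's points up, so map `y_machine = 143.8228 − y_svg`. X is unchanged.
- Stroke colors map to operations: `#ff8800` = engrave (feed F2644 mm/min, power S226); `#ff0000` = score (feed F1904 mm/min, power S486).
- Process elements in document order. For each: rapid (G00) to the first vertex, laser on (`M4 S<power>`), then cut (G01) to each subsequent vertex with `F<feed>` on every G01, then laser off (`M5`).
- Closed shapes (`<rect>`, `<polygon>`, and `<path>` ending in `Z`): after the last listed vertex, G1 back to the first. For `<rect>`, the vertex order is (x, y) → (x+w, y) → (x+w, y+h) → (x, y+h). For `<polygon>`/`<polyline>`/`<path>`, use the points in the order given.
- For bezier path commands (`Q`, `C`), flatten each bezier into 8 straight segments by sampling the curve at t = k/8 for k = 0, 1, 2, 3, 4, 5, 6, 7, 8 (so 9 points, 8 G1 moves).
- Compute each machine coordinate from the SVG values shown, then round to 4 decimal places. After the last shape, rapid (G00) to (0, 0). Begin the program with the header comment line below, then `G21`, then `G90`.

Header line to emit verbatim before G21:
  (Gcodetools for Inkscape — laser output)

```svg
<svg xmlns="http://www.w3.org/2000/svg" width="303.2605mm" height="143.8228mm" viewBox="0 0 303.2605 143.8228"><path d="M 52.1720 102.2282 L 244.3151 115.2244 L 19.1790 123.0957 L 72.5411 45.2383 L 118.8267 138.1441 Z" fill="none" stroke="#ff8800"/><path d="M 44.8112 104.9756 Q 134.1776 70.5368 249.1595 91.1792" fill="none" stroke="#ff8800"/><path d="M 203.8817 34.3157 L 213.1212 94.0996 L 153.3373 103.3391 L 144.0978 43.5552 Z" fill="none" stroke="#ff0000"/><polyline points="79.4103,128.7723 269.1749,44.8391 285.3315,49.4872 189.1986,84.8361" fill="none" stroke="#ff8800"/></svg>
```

1 u = 1 mm; y_m = 143.8228 − y.

[1] `<path>` closed polygon, #ff8800→engrave S226 F2644: (52.1720,41.5946) → (244.3151,28.5984) → (19.1790,20.7271) → (72.5411,98.5845) → (118.8267,5.6787) → (52.1720,41.5946) (closed)

[2] `<path>` quadratic bezier, #ff8800→engrave S226 F2644: (44.8112,38.8472) → (67.5530,46.5963) → (91.0954,52.6240) → (115.4382,56.9305) → (140.5815,59.5157) → (166.5253,60.3796) → (193.2695,59.5222) → (220.8143,56.9436) → (249.1595,52.6436)

[3] `<path>` regular polygon, #ff0000→score S486 F1904: (203.8817,109.5071) → (213.1212,49.7232) → (153.3373,40.4837) → (144.0978,100.2676) → (203.8817,109.5071) (closed)

[4] `<polyline>` open polyline, #ff8800→engrave S226 F2644: (79.4103,15.0505) → (269.1749,98.9837) → (285.3315,94.3356) → (189.1986,58.9867)

(Gcodetools for Inkscape — laser output)
G21
G90
G00 X52.1720 Y41.5946
M4 S226
G01 X244.3151 Y28.5984 F2644
G01 X19.1790 Y20.7271 F2644
G01 X72.5411 Y98.5845 F2644
G01 X118.8267 Y5.6787 F2644
G01 X52.1720 Y41.5946 F2644
M5
G00 X44.8112 Y38.8472
M4 S226
G01 X67.5530 Y46.5963 F2644
G01 X91.0954 Y52.6240 F2644
G01 X115.4382 Y56.9305 F2644
G01 X140.5815 Y59.5157 F2644
G01 X166.5253 Y60.3796 F2644
G01 X193.2695 Y59.5222 F2644
G01 X220.8143 Y56.9436 F2644
G01 X249.1595 Y52.6436 F2644
M5
G00 X203.8817 Y109.5071
M4 S486
G01 X213.1212 Y49.7232 F1904
G01 X153.3373 Y40.4837 F1904
G01 X144.0978 Y100.2676 F1904
G01 X203.8817 Y109.5071 F1904
M5
G00 X79.4103 Y15.0505
M4 S226
G01 X269.1749 Y98.9837 F2644
G01 X285.3315 Y94.3356 F2644
G01 X189.1986 Y58.9867 F2644
M5
G00 X0.0000 Y0.0000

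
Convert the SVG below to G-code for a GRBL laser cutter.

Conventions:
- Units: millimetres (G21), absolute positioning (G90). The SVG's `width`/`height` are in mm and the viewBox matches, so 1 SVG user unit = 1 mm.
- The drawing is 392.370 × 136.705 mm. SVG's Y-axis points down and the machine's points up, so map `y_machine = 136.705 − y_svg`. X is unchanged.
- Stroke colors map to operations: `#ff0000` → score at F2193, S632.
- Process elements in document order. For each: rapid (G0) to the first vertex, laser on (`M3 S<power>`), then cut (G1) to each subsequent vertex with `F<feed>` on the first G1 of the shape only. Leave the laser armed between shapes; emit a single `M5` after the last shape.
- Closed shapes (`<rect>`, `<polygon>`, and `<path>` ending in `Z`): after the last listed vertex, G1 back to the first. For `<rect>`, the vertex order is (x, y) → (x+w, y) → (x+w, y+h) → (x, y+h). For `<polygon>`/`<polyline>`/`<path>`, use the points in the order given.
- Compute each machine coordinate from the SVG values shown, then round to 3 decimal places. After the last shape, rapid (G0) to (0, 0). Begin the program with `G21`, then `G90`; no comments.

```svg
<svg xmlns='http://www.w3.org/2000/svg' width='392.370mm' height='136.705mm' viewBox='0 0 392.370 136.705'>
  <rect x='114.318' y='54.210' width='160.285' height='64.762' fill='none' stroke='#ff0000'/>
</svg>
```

Since the viewBox matches the mm dimensions, user units are millimetres directly. The only transform is the Y-flip y_m = 136.705 − y_svg.

Shape 1 is a rectangle drawn with `<rect>`. Its stroke #ff0000 means score at S632, F2193. After flipping Y the toolpath is (114.318,82.495) → (274.603,82.495) → (274.603,17.733) → (114.318,17.733) → (114.318,82.495), returning to the start.

G21
G90
G0 X114.318 Y82.495
M3 S632
G1 X274.603 Y82.495 F2193
G1 X274.603 Y17.733
G1 X114.318 Y17.733
G1 X114.318 Y82.495
M5
G0 X0.000 Y0.000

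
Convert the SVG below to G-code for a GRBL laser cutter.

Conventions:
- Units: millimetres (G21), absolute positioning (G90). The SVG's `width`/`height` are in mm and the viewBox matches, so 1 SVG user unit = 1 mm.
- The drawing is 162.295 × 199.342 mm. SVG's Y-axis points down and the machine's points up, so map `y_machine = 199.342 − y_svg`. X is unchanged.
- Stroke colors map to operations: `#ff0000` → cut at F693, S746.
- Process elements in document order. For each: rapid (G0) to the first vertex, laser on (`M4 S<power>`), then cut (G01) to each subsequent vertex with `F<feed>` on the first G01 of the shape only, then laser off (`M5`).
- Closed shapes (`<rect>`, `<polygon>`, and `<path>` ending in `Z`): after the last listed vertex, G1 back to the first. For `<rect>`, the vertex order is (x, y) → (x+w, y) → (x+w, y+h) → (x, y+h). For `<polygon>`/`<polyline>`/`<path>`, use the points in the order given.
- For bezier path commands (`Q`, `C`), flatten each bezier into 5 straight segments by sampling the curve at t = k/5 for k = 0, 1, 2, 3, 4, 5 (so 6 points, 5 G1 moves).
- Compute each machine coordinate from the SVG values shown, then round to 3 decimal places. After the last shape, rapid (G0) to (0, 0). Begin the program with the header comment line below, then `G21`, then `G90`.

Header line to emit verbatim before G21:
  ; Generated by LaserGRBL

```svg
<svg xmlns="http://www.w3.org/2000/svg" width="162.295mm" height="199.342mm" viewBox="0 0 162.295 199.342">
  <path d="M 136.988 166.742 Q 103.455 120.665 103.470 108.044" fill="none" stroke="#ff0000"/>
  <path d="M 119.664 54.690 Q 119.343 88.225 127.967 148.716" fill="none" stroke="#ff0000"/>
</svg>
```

Since the viewBox matches the mm dimensions, user units are millimetres directly. The only transform is the Y-flip y_m = 199.342 − y_svg.

Shape 1 is a quadratic bezier drawn with `<path>`. Its stroke #ff0000 means cut at S746, F693. After flipping Y the toolpath is (136.988,32.600) → (124.917,49.693) → (115.529,64.109) → (108.826,75.848) → (104.806,84.911) → (103.470,91.298).

Shape 2 is a quadratic bezier drawn with `<path>`. Its stroke #ff0000 means cut at S746, F693. After flipping Y the toolpath is (119.664,144.652) → (119.893,130.160) → (120.838,113.511) → (122.499,94.706) → (124.875,73.744) → (127.967,50.626).

; Generated by LaserGRBL
G21
G90
G0 X136.988 Y32.600
M4 S746
G01 X124.917 Y49.693 F693
G01 X115.529 Y64.109
G01 X108.826 Y75.848
G01 X104.806 Y84.911
G01 X103.470 Y91.298
M5
G0 X119.664 Y144.652
M4 S746
G01 X119.893 Y130.160 F693
G01 X120.838 Y113.511
G01 X122.499 Y94.706
G01 X124.875 Y73.744
G01 X127.967 Y50.626
M5
G0 X0.000 Y0.000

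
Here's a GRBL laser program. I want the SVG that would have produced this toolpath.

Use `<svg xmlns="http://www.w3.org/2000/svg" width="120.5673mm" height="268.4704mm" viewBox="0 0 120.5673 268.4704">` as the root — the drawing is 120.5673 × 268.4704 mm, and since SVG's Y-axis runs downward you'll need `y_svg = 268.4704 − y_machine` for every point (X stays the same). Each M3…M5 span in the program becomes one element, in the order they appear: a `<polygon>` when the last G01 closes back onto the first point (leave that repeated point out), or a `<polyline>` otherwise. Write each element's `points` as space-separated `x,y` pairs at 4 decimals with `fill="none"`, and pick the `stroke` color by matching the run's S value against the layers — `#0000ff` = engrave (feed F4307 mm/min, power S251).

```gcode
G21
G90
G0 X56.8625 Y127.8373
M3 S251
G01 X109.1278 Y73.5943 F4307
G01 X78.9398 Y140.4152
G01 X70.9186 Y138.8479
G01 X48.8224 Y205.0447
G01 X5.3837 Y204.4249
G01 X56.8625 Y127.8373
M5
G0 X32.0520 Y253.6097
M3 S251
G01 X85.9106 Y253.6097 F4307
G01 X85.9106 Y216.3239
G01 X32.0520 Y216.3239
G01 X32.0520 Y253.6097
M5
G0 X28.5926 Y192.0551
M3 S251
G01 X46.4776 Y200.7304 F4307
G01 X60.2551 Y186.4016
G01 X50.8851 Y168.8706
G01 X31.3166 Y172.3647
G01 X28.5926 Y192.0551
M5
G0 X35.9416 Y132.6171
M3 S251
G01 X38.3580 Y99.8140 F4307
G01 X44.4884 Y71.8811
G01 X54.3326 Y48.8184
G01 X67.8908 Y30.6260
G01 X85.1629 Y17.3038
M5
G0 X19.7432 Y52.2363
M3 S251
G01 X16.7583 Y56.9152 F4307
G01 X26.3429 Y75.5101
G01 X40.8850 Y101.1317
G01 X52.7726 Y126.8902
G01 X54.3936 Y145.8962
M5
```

<svg xmlns="http://www.w3.org/2000/svg" width="120.5673mm" height="268.4704mm" viewBox="0 0 120.5673 268.4704">
  <polygon points="56.8625,140.6331 109.1278,194.8761 78.9398,128.0552 70.9186,129.6225 48.8224,63.4257 5.3837,64.0455" fill="none" stroke="#0000ff"/>
  <polygon points="32.0520,14.8607 85.9106,14.8607 85.9106,52.1465 32.0520,52.1465" fill="none" stroke="#0000ff"/>
  <polygon points="28.5926,76.4153 46.4776,67.7400 60.2551,82.0688 50.8851,99.5998 31.3166,96.1057" fill="none" stroke="#0000ff"/>
  <polyline points="35.9416,135.8533 38.3580,168.6564 44.4884,196.5893 54.3326,219.6520 67.8908,237.8444 85.1629,251.1666" fill="none" stroke="#0000ff"/>
  <polyline points="19.7432,216.2341 16.7583,211.5552 26.3429,192.9603 40.8850,167.3387 52.7726,141.5802 54.3936,122.5742" fill="none" stroke="#0000ff"/>
</svg>

Each laser-on run becomes one SVG element. Flip Y back into SVG space with y_svg = 268.4704 − y_machine. Every run uses S251, so all elements get stroke `#0000ff` (engrave).

Run 1: The run returns to its start, so emit a `<polygon>` with points (Y-flipped): 56.8625,140.6331 109.1278,194.8761 78.9398,128.0552 70.9186,129.6225 48.8224,63.4257 5.3837,64.0455.

Run 2: The run returns to its start, so emit a `<polygon>` with points (Y-flipped): 32.0520,14.8607 85.9106,14.8607 85.9106,52.1465 32.0520,52.1465.

Run 3: The run returns to its start, so emit a `<polygon>` with points (Y-flipped): 28.5926,76.4153 46.4776,67.7400 60.2551,82.0688 50.8851,99.5998 31.3166,96.1057.

Run 4: The run is open, so emit a `<polyline>` with points (Y-flipped): 35.9416,135.8533 38.3580,168.6564 44.4884,196.5893 54.3326,219.6520 67.8908,237.8444 85.1629,251.1666.

Run 5: The run is open, so emit a `<polyline>` with points (Y-flipped): 19.7432,216.2341 16.7583,211.5552 26.3429,192.9603 40.8850,167.3387 52.7726,141.5802 54.3936,122.5742.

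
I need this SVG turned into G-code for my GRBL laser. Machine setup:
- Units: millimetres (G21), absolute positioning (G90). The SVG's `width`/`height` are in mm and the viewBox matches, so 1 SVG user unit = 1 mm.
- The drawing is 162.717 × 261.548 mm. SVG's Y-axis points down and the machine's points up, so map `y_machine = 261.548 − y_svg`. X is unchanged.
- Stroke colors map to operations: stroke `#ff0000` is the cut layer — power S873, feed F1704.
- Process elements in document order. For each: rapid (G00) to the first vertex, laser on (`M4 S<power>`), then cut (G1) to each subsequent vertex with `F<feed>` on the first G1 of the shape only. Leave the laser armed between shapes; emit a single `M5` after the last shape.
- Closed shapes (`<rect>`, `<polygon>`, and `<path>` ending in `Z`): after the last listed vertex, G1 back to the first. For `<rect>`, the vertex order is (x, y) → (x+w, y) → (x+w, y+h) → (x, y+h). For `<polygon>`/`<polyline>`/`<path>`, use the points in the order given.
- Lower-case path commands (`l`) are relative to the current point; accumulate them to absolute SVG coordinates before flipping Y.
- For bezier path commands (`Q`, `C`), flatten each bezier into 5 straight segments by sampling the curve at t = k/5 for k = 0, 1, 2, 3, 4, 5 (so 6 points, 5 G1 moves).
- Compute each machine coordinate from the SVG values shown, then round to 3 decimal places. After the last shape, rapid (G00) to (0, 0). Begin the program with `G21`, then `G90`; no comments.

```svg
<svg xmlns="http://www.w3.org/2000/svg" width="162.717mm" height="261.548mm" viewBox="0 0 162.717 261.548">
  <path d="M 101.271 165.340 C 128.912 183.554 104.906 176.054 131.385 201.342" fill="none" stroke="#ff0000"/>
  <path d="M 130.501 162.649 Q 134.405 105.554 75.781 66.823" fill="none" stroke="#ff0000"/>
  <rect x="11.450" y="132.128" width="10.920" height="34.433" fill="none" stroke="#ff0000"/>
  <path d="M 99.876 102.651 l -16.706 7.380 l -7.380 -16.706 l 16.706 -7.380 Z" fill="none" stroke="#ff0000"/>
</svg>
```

G21
G90
G00 X101.271 Y96.208
M4 S873
G1 X112.475 Y87.897 F1704
G1 X116.186 Y82.950
G1 X117.307 Y78.557
G1 X120.739 Y71.912
G1 X131.385 Y60.206
G00 X130.501 Y98.899
M4 S873
G1 X129.561 Y121.002 F1704
G1 X123.620 Y141.637
G1 X112.676 Y160.802
G1 X96.729 Y178.498
G1 X75.781 Y194.725
G00 X11.450 Y129.420
M4 S873
G1 X22.370 Y129.420 F1704
G1 X22.370 Y94.987
G1 X11.450 Y94.987
G1 X11.450 Y129.420
G00 X99.876 Y158.897
M4 S873
G1 X83.170 Y151.517 F1704
G1 X75.790 Y168.223
G1 X92.496 Y175.603
G1 X99.876 Y158.897
M5
G00 X0.000 Y0.000

1 u = 1 mm; y_m = 261.548 − y.

[1] `<path>` cubic bezier, #ff0000→cut S873 F1704: (101.271,96.208) → (112.475,87.897) → (116.186,82.950) → (117.307,78.557) → (120.739,71.912) → (131.385,60.206)

[2] `<path>` quadratic bezier, #ff0000→cut S873 F1704: (130.501,98.899) → (129.561,121.002) → (123.620,141.637) → (112.676,160.802) → (96.729,178.498) → (75.781,194.725)

[3] `<rect>` rectangle, #ff0000→cut S873 F1704: (11.450,129.420) → (22.370,129.420) → (22.370,94.987) → (11.450,94.987) → (11.450,129.420) (closed)

[4] `<path>` regular polygon, #ff0000→cut S873 F1704: (99.876,158.897) → (83.170,151.517) → (75.790,168.223) → (92.496,175.603) → (99.876,158.897) (closed)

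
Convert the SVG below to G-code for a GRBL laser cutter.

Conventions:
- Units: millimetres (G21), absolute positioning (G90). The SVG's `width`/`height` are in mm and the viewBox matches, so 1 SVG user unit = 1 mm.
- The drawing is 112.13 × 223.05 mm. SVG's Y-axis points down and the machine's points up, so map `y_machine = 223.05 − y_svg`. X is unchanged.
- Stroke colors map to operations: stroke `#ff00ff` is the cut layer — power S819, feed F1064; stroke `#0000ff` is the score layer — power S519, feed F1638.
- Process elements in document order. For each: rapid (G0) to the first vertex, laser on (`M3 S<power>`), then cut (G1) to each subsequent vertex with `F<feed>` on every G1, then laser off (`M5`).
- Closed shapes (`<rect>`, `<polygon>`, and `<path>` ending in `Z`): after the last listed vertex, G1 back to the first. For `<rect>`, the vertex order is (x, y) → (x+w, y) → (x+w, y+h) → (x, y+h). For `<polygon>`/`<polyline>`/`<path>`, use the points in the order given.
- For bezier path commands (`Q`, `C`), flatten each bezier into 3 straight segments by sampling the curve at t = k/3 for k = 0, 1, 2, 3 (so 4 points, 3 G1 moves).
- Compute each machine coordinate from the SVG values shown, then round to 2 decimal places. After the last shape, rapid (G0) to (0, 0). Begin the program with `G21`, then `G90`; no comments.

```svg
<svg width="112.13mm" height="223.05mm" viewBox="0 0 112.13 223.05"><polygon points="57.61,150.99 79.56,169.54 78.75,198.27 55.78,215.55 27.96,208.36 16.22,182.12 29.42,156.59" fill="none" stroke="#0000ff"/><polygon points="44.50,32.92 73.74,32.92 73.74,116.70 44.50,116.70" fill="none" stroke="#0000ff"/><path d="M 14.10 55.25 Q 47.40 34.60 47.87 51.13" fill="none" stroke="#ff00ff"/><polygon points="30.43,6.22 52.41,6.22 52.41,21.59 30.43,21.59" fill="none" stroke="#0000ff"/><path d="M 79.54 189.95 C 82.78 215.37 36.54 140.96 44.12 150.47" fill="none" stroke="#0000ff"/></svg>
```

1 u = 1 mm; y_m = 223.05 − y.

[1] `<polygon>` regular polygon, #0000ff→score S519 F1638: (57.61,72.06) → (79.56,53.51) → (78.75,24.78) → (55.78,7.50) → (27.96,14.69) → (16.22,40.93) → (29.42,66.46) → (57.61,72.06) (closed)

[2] `<polygon>` rectangle, #0000ff→score S519 F1638: (44.50,190.13) → (73.74,190.13) → (73.74,106.35) → (44.50,106.35) → (44.50,190.13) (closed)

[3] `<path>` quadratic bezier, #ff00ff→cut S819 F1064: (14.10,167.80) → (32.65,177.44) → (43.91,178.81) → (47.87,171.92)

[4] `<polygon>` rectangle, #0000ff→score S519 F1638: (30.43,216.83) → (52.41,216.83) → (52.41,201.46) → (30.43,201.46) → (30.43,216.83) (closed)

[5] `<path>` cubic bezier, #0000ff→score S519 F1638: (79.54,33.10) → (70.11,34.15) → (50.65,60.92) → (44.12,72.58)

G21
G90
G0 X57.61 Y72.06
M3 S519
G1 X79.56 Y53.51 F1638
G1 X78.75 Y24.78 F1638
G1 X55.78 Y7.50 F1638
G1 X27.96 Y14.69 F1638
G1 X16.22 Y40.93 F1638
G1 X29.42 Y66.46 F1638
G1 X57.61 Y72.06 F1638
M5
G0 X44.50 Y190.13
M3 S519
G1 X73.74 Y190.13 F1638
G1 X73.74 Y106.35 F1638
G1 X44.50 Y106.35 F1638
G1 X44.50 Y190.13 F1638
M5
G0 X14.10 Y167.80
M3 S819
G1 X32.65 Y177.44 F1064
G1 X43.91 Y178.81 F1064
G1 X47.87 Y171.92 F1064
M5
G0 X30.43 Y216.83
M3 S519
G1 X52.41 Y216.83 F1638
G1 X52.41 Y201.46 F1638
G1 X30.43 Y201.46 F1638
G1 X30.43 Y216.83 F1638
M5
G0 X79.54 Y33.10
M3 S519
G1 X70.11 Y34.15 F1638
G1 X50.65 Y60.92 F1638
G1 X44.12 Y72.58 F1638
M5
G0 X0.00 Y0.00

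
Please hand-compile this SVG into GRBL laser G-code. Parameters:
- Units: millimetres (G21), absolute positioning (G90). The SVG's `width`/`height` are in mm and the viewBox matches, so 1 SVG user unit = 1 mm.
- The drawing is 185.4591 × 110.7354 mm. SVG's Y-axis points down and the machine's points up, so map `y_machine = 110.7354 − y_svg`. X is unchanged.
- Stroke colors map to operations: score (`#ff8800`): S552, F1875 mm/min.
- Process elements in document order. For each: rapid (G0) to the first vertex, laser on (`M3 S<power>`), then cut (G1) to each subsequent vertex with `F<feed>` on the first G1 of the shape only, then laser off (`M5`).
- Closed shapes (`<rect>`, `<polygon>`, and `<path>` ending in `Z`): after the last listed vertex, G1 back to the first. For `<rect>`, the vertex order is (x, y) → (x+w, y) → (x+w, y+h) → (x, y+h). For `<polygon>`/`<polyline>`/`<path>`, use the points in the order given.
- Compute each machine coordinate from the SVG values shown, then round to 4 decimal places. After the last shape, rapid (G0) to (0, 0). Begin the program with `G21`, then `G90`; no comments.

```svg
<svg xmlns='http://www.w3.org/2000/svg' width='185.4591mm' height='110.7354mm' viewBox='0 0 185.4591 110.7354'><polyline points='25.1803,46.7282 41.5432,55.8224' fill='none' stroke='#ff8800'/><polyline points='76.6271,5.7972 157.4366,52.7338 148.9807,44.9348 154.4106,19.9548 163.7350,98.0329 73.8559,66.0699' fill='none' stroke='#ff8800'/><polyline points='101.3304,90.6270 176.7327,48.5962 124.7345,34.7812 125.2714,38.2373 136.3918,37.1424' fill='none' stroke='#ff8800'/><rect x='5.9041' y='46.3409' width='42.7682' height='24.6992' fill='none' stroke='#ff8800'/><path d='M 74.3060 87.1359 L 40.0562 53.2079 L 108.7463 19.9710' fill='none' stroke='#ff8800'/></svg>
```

Since the viewBox matches the mm dimensions, user units are millimetres directly. The only transform is the Y-flip y_m = 110.7354 − y_svg.

Shape 1 is a line segment drawn with `<polyline>`. Its stroke #ff8800 means score at S552, F1875. After flipping Y the toolpath is (25.1803,64.0072) → (41.5432,54.9130).

Shape 2 is a open polyline drawn with `<polyline>`. Its stroke #ff8800 means score at S552, F1875. After flipping Y the toolpath is (76.6271,104.9382) → (157.4366,58.0016) → (148.9807,65.8006) → (154.4106,90.7806) → (163.7350,12.7025) → (73.8559,44.6655).

Shape 3 is a open polyline drawn with `<polyline>`. Its stroke #ff8800 means score at S552, F1875. After flipping Y the toolpath is (101.3304,20.1084) → (176.7327,62.1392) → (124.7345,75.9542) → (125.2714,72.4981) → (136.3918,73.5930).

Shape 4 is a rectangle drawn with `<rect>`. Its stroke #ff8800 means score at S552, F1875. After flipping Y the toolpath is (5.9041,64.3945) → (48.6723,64.3945) → (48.6723,39.6953) → (5.9041,39.6953) → (5.9041,64.3945), returning to the start.

Shape 5 is a open polyline drawn with `<path>`. Its stroke #ff8800 means score at S552, F1875. After flipping Y the toolpath is (74.3060,23.5995) → (40.0562,57.5275) → (108.7463,90.7644).

G21
G90
G0 X25.1803 Y64.0072
M3 S552
G1 X41.5432 Y54.9130 F1875
M5
G0 X76.6271 Y104.9382
M3 S552
G1 X157.4366 Y58.0016 F1875
G1 X148.9807 Y65.8006
G1 X154.4106 Y90.7806
G1 X163.7350 Y12.7025
G1 X73.8559 Y44.6655
M5
G0 X101.3304 Y20.1084
M3 S552
G1 X176.7327 Y62.1392 F1875
G1 X124.7345 Y75.9542
G1 X125.2714 Y72.4981
G1 X136.3918 Y73.5930
M5
G0 X5.9041 Y64.3945
M3 S552
G1 X48.6723 Y64.3945 F1875
G1 X48.6723 Y39.6953
G1 X5.9041 Y39.6953
G1 X5.9041 Y64.3945
M5
G0 X74.3060 Y23.5995
M3 S552
G1 X40.0562 Y57.5275 F1875
G1 X108.7463 Y90.7644
M5
G0 X0.0000 Y0.0000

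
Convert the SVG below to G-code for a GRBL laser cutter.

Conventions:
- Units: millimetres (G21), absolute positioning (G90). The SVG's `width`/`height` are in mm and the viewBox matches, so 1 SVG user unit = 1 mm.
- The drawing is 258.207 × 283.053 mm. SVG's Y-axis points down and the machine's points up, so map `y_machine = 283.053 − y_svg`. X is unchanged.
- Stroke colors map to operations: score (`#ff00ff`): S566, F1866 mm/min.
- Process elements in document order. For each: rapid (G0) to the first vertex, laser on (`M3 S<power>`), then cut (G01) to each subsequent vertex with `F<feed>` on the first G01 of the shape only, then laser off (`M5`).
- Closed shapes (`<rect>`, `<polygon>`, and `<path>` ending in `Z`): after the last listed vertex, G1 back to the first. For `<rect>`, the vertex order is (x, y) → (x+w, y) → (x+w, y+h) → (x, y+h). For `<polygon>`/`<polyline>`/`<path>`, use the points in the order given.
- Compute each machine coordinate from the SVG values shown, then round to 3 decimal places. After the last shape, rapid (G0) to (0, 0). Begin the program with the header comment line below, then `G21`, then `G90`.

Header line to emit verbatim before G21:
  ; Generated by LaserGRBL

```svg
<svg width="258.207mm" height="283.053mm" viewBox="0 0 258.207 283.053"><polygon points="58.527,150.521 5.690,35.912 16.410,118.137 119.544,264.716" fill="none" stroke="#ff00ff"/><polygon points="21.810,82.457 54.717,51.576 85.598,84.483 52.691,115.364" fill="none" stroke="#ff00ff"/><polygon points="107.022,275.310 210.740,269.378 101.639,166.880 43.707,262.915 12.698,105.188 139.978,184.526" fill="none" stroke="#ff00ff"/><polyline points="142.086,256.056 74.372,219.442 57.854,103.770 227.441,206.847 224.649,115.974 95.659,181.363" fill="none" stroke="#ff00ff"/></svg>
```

; Generated by LaserGRBL
G21
G90
G0 X58.527 Y132.532
M3 S566
G01 X5.690 Y247.141 F1866
G01 X16.410 Y164.916
G01 X119.544 Y18.337
G01 X58.527 Y132.532
M5
G0 X21.810 Y200.596
M3 S566
G01 X54.717 Y231.477 F1866
G01 X85.598 Y198.570
G01 X52.691 Y167.689
G01 X21.810 Y200.596
M5
G0 X107.022 Y7.743
M3 S566
G01 X210.740 Y13.675 F1866
G01 X101.639 Y116.173
G01 X43.707 Y20.138
G01 X12.698 Y177.865
G01 X139.978 Y98.527
G01 X107.022 Y7.743
M5
G0 X142.086 Y26.997
M3 S566
G01 X74.372 Y63.611 F1866
G01 X57.854 Y179.283
G01 X227.441 Y76.206
G01 X224.649 Y167.079
G01 X95.659 Y101.690
M5
G0 X0.000 Y0.000

Since the viewBox matches the mm dimensions, user units are millimetres directly. The only transform is the Y-flip y_m = 283.053 − y_svg.

Shape 1 is a closed polygon drawn with `<polygon>`. Its stroke #ff00ff means score at S566, F1866. After flipping Y the toolpath is (58.527,132.532) → (5.690,247.141) → (16.410,164.916) → (119.544,18.337) → (58.527,132.532), returning to the start.

Shape 2 is a regular polygon drawn with `<polygon>`. Its stroke #ff00ff means score at S566, F1866. After flipping Y the toolpath is (21.810,200.596) → (54.717,231.477) → (85.598,198.570) → (52.691,167.689) → (21.810,200.596), returning to the start.

Shape 3 is a closed polygon drawn with `<polygon>`. Its stroke #ff00ff means score at S566, F1866. After flipping Y the toolpath is (107.022,7.743) → (210.740,13.675) → (101.639,116.173) → (43.707,20.138) → (12.698,177.865) → (139.978,98.527) → (107.022,7.743), returning to the start.

Shape 4 is a open polyline drawn with `<polyline>`. Its stroke #ff00ff means score at S566, F1866. After flipping Y the toolpath is (142.086,26.997) → (74.372,63.611) → (57.854,179.283) → (227.441,76.206) → (224.649,167.079) → (95.659,101.690).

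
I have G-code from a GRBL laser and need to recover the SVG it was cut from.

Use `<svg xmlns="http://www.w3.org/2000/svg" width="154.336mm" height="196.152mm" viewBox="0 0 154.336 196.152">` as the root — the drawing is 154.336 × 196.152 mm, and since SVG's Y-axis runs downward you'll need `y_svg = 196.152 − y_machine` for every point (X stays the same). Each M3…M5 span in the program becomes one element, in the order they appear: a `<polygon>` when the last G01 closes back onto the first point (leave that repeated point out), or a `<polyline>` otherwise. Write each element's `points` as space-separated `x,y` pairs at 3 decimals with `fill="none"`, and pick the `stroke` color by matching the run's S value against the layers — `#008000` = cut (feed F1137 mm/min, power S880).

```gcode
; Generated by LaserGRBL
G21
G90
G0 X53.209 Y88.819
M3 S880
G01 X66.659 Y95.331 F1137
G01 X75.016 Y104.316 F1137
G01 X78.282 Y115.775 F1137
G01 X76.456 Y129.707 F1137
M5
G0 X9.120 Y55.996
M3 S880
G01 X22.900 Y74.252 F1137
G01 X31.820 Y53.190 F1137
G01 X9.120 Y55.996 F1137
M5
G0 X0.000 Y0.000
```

<svg xmlns="http://www.w3.org/2000/svg" width="154.336mm" height="196.152mm" viewBox="0 0 154.336 196.152">
  <polyline points="53.209,107.333 66.659,100.821 75.016,91.836 78.282,80.377 76.456,66.445" fill="none" stroke="#008000"/>
  <polygon points="9.120,140.156 22.900,121.900 31.820,142.962" fill="none" stroke="#008000"/>
</svg>

y_svg = 196.152 − y_m. Every run uses S880, so all elements get stroke `#008000` (cut).

[1] open run; points: 53.209,107.333 66.659,100.821 75.016,91.836 78.282,80.377 76.456,66.445

[2] closed run; points: 9.120,140.156 22.900,121.900 31.820,142.962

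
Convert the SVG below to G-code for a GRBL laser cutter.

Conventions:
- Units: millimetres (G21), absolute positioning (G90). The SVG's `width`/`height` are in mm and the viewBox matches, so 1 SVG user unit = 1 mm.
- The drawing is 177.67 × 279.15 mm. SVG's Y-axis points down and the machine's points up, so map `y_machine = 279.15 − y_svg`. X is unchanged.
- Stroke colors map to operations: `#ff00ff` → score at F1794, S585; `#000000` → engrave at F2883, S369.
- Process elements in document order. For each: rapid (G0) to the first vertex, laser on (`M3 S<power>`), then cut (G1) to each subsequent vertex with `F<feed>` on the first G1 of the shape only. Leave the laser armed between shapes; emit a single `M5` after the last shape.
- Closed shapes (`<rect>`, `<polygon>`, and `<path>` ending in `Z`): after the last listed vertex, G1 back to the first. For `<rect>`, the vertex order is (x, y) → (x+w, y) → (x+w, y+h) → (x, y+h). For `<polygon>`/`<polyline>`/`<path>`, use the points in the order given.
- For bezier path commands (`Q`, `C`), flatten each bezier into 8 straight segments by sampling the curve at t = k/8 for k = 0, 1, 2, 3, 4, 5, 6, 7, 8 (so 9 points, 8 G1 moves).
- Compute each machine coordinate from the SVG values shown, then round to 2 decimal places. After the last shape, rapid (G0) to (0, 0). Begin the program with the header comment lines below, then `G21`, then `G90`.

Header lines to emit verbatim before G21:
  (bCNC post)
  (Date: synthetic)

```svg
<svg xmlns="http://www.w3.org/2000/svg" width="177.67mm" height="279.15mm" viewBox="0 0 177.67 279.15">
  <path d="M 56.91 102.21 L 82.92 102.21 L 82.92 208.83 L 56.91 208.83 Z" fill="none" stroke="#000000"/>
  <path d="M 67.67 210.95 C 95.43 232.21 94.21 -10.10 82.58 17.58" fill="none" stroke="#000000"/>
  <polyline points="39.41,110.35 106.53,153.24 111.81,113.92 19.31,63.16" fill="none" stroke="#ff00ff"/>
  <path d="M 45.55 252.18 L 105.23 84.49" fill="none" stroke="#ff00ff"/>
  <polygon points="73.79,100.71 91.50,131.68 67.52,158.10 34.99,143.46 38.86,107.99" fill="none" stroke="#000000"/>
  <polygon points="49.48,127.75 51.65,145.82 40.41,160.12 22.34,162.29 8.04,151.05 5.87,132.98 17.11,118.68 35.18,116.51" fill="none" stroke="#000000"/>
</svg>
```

(bCNC post)
(Date: synthetic)
G21
G90
G0 X56.91 Y176.94
M3 S369
G1 X82.92 Y176.94 F2883
G1 X82.92 Y70.32
G1 X56.91 Y70.32
G1 X56.91 Y176.94
G0 X67.67 Y68.20
M3 S369
G1 X76.76 Y71.54 F2883
G1 X83.35 Y93.34
G1 X87.65 Y127.34
G1 X89.90 Y167.29
G1 X90.29 Y206.94
G1 X89.06 Y240.04
G1 X86.42 Y260.34
G1 X82.58 Y261.57
G0 X39.41 Y168.80
M3 S585
G1 X106.53 Y125.91 F1794
G1 X111.81 Y165.23
G1 X19.31 Y215.99
G0 X45.55 Y26.97
M3 S585
G1 X105.23 Y194.66 F1794
G0 X73.79 Y178.44
M3 S369
G1 X91.50 Y147.47 F2883
G1 X67.52 Y121.05
G1 X34.99 Y135.69
G1 X38.86 Y171.16
G1 X73.79 Y178.44
G0 X49.48 Y151.40
M3 S369
G1 X51.65 Y133.33 F2883
G1 X40.41 Y119.03
G1 X22.34 Y116.86
G1 X8.04 Y128.10
G1 X5.87 Y146.17
G1 X17.11 Y160.47
G1 X35.18 Y162.64
G1 X49.48 Y151.40
M5
G0 X0.00 Y0.00

1 u = 1 mm; y_m = 279.15 − y.

[1] `<path>` rectangle, #000000→engrave S369 F2883: (56.91,176.94) → (82.92,176.94) → (82.92,70.32) → (56.91,70.32) → (56.91,176.94) (closed)

[2] `<path>` cubic bezier, #000000→engrave S369 F2883: (67.67,68.20) → (76.76,71.54) → (83.35,93.34) → (87.65,127.34) → (89.90,167.29) → (90.29,206.94) → (89.06,240.04) → (86.42,260.34) → (82.58,261.57)

[3] `<polyline>` open polyline, #ff00ff→score S585 F1794: (39.41,168.80) → (106.53,125.91) → (111.81,165.23) → (19.31,215.99)

[4] `<path>` line segment, #ff00ff→score S585 F1794: (45.55,26.97) → (105.23,194.66)

[5] `<polygon>` regular polygon, #000000→engrave S369 F2883: (73.79,178.44) → (91.50,147.47) → (67.52,121.05) → (34.99,135.69) → (38.86,171.16) → (73.79,178.44) (closed)

[6] `<polygon>` regular polygon, #000000→engrave S369 F2883: (49.48,151.40) → (51.65,133.33) → (40.41,119.03) → (22.34,116.86) → (8.04,128.10) → (5.87,146.17) → (17.11,160.47) → (35.18,162.64) → (49.48,151.40) (closed)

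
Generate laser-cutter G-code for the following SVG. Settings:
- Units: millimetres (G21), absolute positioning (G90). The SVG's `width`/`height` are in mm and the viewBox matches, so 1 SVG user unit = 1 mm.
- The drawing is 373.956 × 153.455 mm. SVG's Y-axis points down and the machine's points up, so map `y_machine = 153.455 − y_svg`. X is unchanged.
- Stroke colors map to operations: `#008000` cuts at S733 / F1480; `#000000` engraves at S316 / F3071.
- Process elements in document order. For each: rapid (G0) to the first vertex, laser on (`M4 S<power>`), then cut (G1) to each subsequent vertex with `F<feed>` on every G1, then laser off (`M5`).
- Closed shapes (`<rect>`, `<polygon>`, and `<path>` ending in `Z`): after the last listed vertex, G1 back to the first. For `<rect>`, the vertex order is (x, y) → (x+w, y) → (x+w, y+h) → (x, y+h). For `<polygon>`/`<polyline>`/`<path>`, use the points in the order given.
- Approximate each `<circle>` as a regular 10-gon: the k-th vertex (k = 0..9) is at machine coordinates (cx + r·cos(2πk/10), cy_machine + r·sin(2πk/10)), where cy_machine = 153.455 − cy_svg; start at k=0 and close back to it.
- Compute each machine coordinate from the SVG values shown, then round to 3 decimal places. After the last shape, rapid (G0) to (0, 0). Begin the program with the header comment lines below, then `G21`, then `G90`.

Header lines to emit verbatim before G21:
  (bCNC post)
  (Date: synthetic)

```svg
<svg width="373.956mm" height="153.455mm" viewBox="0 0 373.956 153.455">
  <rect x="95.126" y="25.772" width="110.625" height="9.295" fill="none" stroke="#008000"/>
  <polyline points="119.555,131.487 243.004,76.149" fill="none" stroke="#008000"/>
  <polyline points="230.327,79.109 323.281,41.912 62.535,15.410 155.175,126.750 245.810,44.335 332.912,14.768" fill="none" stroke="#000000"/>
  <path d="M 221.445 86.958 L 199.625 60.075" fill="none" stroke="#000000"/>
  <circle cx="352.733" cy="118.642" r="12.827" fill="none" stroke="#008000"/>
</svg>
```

Since the viewBox matches the mm dimensions, user units are millimetres directly. The only transform is the Y-flip y_m = 153.455 − y_svg.

Shape 1 is a rectangle drawn with `<rect>`. Its stroke #008000 means cut at S733, F1480. After flipping Y the toolpath is (95.126,127.683) → (205.751,127.683) → (205.751,118.388) → (95.126,118.388) → (95.126,127.683), returning to the start.

Shape 2 is a line segment drawn with `<polyline>`. Its stroke #008000 means cut at S733, F1480. After flipping Y the toolpath is (119.555,21.968) → (243.004,77.306).

Shape 3 is a open polyline drawn with `<polyline>`. Its stroke #000000 means engrave at S316, F3071. After flipping Y the toolpath is (230.327,74.346) → (323.281,111.543) → (62.535,138.045) → (155.175,26.705) → (245.810,109.120) → (332.912,138.687).

Shape 4 is a line segment drawn with `<path>`. Its stroke #000000 means engrave at S316, F3071. After flipping Y the toolpath is (221.445,66.497) → (199.625,93.380).

Shape 5 is a circle drawn with `<circle>`. Its stroke #008000 means cut at S733, F1480. After flipping Y the toolpath is (365.560,34.813) → (363.110,42.353) → (356.697,47.012) → (348.769,47.012) → (342.356,42.353) → (339.906,34.813) → (342.356,27.273) → (348.769,22.614) → (356.697,22.614) → (363.110,27.273) → (365.560,34.813), returning to the start.

(bCNC post)
(Date: synthetic)
G21
G90
G0 X95.126 Y127.683
M4 S733
G1 X205.751 Y127.683 F1480
G1 X205.751 Y118.388 F1480
G1 X95.126 Y118.388 F1480
G1 X95.126 Y127.683 F1480
M5
G0 X119.555 Y21.968
M4 S733
G1 X243.004 Y77.306 F1480
M5
G0 X230.327 Y74.346
M4 S316
G1 X323.281 Y111.543 F3071
G1 X62.535 Y138.045 F3071
G1 X155.175 Y26.705 F3071
G1 X245.810 Y109.120 F3071
G1 X332.912 Y138.687 F3071
M5
G0 X221.445 Y66.497
M4 S316
G1 X199.625 Y93.380 F3071
M5
G0 X365.560 Y34.813
M4 S733
G1 X363.110 Y42.353 F1480
G1 X356.697 Y47.012 F1480
G1 X348.769 Y47.012 F1480
G1 X342.356 Y42.353 F1480
G1 X339.906 Y34.813 F1480
G1 X342.356 Y27.273 F1480
G1 X348.769 Y22.614 F1480
G1 X356.697 Y22.614 F1480
G1 X363.110 Y27.273 F1480
G1 X365.560 Y34.813 F1480
M5
G0 X0.000 Y0.000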